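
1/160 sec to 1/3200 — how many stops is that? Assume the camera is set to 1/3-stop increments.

4 1/3 stops

1/160 → 1/200 → 1/250 → 1/320 → 1/400 → 1/500 → 1/640 → 1/800 → 1/1000 → 1/1250 → 1/1600 → 1/2000 → 1/2500 → 1/3200 — count the steps: 13 third-stops = 4 1/3 stops.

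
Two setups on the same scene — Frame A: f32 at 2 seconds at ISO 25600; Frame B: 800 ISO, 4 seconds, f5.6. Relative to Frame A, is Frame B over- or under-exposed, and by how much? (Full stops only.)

Aperture: f/32 → f/22 → f/16 → f/11 → f/8 → f/5.6 — 5 stops opened up (brighter).
Shutter speed: 2 → 4 — 1 stop longer (brighter).
ISO: 25600 → 12800 → 6400 → 3200 → 1600 → 800 — 5 stops lower (darker).
Net: +5 +1 −5 = +1 stop.

1 stop brighter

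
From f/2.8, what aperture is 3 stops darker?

f/8

Aperture: f/2.8 → f/4 → f/5.6 → f/8 — 3 stops stopped down (darker).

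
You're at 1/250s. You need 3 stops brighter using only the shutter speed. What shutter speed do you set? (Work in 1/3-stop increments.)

Shutter speed: 1/250 → 1/200 → 1/160 → 1/125 → 1/100 → 1/80 → 1/60 → 1/50 → 1/40 → 1/30 — 3 stops longer (brighter).

1/30s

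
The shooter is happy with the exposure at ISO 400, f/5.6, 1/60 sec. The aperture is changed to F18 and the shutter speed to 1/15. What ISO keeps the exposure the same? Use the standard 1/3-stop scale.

ISO 1000

Aperture: f/5.6 → f/6.3 → f/7.1 → f/8 → f/9 → f/10 → f/11 → f/13 → f/14 → f/16 → f/18 — 3 1/3 stops stopped down (darker).
Shutter speed: 1/60 → 1/50 → 1/40 → 1/30 → 1/25 → 1/20 → 1/15 — 2 stops slower (brighter).
Net change so far: 1 1/3 stops darker. Offset with the ISO: 400 → 500 → 640 → 800 → 1000.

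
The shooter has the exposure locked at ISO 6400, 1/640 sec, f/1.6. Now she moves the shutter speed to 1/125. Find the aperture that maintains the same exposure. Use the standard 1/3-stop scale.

Shutter speed: 1/640 → 1/500 → 1/400 → 1/320 → 1/250 → 1/200 → 1/160 → 1/125 — 2 1/3 stops slower (brighter).
Need 2 1/3 stops darker from the aperture: f/1.6 → f/1.8 → f/2 → f/2.2 → f/2.5 → f/2.8 → f/3.2 → f/3.5.

f/3.5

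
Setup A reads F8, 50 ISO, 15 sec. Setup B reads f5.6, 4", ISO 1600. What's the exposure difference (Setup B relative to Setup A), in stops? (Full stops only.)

Aperture: f/8 → f/5.6 — 1 stop wider (brighter).
Shutter speed: 15 → 8 → 4 — 2 stops shorter (darker).
ISO: 50 → 100 → 200 → 400 → 800 → 1600 — 5 stops higher (brighter).
Net: +1 −2 +5 = +4 stops.

4 stops brighter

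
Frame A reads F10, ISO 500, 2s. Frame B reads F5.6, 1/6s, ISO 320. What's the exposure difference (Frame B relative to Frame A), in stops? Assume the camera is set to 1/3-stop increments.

2 2/3 stops darker

Aperture: f/10 → f/9 → f/8 → f/7.1 → f/6.3 → f/5.6 — 1 2/3 stops larger aperture (brighter).
Shutter speed: 2 → 1.6 → 1.3 → 1 → 0.8 → 0.6 → 0.5 → 0.4 → 0.3 → 1/4 → 1/5 → 1/6 — 3 2/3 stops faster (darker).
ISO: 500 → 400 → 320 — 2/3 stop dropped (darker).
Net: +1 2/3 −3 2/3 −2/3 = −2 2/3 stops.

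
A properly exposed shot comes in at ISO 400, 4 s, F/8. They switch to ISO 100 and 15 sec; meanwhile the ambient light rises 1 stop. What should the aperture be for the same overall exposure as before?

Scene light: 1 stop brighter.
ISO: 400 → 200 → 100 — 2 stops dropped (darker).
Shutter speed: 4 → 8 → 15 — 2 stops slower (brighter).
Net so far: 1 stop brighter. Aperture: f/8 → f/11.

f/11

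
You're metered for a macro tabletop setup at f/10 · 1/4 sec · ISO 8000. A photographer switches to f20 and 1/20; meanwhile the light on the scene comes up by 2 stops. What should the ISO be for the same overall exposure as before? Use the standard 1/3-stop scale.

Scene light: 2 stops brighter.
Aperture: f/10 → f/11 → f/13 → f/14 → f/16 → f/18 → f/20 — 2 stops smaller aperture (darker).
Shutter speed: 1/4 → 1/5 → 1/6 → 1/8 → 1/10 → 1/13 → 1/15 → 1/20 — 2 1/3 stops shorter (darker).
Net so far: 2 1/3 stops darker. ISO: 8000 → 10000 → 12800 → 16000 → 20000 → 25600 → 32000 → 40000.

ISO 40000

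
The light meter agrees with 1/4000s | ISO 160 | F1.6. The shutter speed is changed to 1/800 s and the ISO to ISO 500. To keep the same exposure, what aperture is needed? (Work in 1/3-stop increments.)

Shutter speed: 1/4000 → 1/3200 → 1/2500 → 1/2000 → 1/1600 → 1/1250 → 1/1000 → 1/800 — 2 1/3 stops longer (brighter).
ISO: 160 → 200 → 250 → 320 → 400 → 500 — 1 2/3 stops raised (brighter).
Net change so far: 4 stops brighter. Offset with the aperture: f/1.6 → f/1.8 → f/2 → f/2.2 → f/2.5 → f/2.8 → f/3.2 → f/3.5 → f/4 → f/4.5 → f/5 → f/5.6 → f/6.3.

f/6.3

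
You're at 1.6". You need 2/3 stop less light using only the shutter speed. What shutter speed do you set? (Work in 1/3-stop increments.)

1 s

Shutter speed: 1.6 → 1.3 → 1 — 2/3 stop shorter (darker).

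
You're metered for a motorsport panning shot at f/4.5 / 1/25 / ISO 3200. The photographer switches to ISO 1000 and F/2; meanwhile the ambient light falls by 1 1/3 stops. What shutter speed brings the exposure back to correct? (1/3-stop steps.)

1/15s

Scene light: 1 1/3 stops darker.
ISO: 3200 → 2500 → 2000 → 1600 → 1250 → 1000 — 1 2/3 stops lower (darker).
Aperture: f/4.5 → f/4 → f/3.5 → f/3.2 → f/2.8 → f/2.5 → f/2.2 → f/2 — 2 1/3 stops wider (brighter).
Net so far: 2/3 stop darker. Shutter speed: 1/25 → 1/20 → 1/15.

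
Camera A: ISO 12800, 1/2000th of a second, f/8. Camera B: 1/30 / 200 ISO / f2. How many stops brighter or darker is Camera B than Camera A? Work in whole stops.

Aperture: f/8 → f/5.6 → f/4 → f/2.8 → f/2 — 4 stops wider (brighter).
Shutter speed: 1/2000 → 1/1000 → 1/500 → 1/250 → 1/125 → 1/60 → 1/30 — 6 stops longer (brighter).
ISO: 12800 → 6400 → 3200 → 1600 → 800 → 400 → 200 — 6 stops lower (darker).
Net: +4 +6 −6 = +4 stops.

4 stops brighter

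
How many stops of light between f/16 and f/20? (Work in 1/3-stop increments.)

f/16 → f/18 → f/20 — count the steps: 2 third-stops = 2/3 stop.

2/3 stop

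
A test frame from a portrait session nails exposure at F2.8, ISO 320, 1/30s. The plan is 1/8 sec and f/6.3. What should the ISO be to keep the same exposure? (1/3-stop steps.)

ISO 400

Shutter speed: 1/30 → 1/25 → 1/20 → 1/15 → 1/13 → 1/10 → 1/8 — 2 stops slower (brighter).
Aperture: f/2.8 → f/3.2 → f/3.5 → f/4 → f/4.5 → f/5 → f/5.6 → f/6.3 — 2 1/3 stops stopped down (darker).
Net change so far: 1/3 stop darker. Offset with the ISO: 320 → 400.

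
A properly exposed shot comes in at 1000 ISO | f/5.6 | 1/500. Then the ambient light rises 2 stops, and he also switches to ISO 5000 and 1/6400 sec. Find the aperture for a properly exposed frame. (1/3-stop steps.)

f/7.1

Scene light: 2 stops brighter.
ISO: 1000 → 1250 → 1600 → 2000 → 2500 → 3200 → 4000 → 5000 — 2 1/3 stops raised (brighter).
Shutter speed: 1/500 → 1/640 → 1/800 → 1/1000 → 1/1250 → 1/1600 → 1/2000 → 1/2500 → 1/3200 → 1/4000 → 1/5000 → 1/6400 — 3 2/3 stops faster (darker).
Net so far: 2/3 stop brighter. Aperture: f/5.6 → f/6.3 → f/7.1.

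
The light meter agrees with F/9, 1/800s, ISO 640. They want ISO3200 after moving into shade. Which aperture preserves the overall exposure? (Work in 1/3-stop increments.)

f/20

ISO: 640 → 800 → 1000 → 1250 → 1600 → 2000 → 2500 → 3200 — 2 1/3 stops raised (brighter).
Need 2 1/3 stops darker from the aperture: f/9 → f/10 → f/11 → f/13 → f/14 → f/16 → f/18 → f/20.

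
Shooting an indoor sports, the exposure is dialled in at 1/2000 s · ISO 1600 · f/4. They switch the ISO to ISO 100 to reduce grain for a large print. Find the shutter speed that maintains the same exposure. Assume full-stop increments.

ISO: 1600 → 800 → 400 → 200 → 100 — 4 stops dropped (darker).
Need 4 stops brighter from the shutter speed: 1/2000 → 1/1000 → 1/500 → 1/250 → 1/125.

1/125s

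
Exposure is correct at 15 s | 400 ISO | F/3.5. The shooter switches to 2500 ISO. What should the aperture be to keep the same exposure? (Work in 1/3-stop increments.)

f/9

ISO: 400 → 500 → 640 → 800 → 1000 → 1250 → 1600 → 2000 → 2500 — 2 2/3 stops raised (brighter).
Need 2 2/3 stops darker from the aperture: f/3.5 → f/4 → f/4.5 → f/5 → f/5.6 → f/6.3 → f/7.1 → f/8 → f/9.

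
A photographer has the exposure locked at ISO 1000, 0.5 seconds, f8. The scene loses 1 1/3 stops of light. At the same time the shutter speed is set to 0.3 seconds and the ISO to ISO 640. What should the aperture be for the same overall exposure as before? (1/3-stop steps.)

f/3.2

Scene light: 1 1/3 stops darker.
Shutter speed: 0.5 → 0.4 → 0.3 — 2/3 stop faster (darker).
ISO: 1000 → 800 → 640 — 2/3 stop lower (darker).
Net so far: 2 2/3 stops darker. Aperture: f/8 → f/7.1 → f/6.3 → f/5.6 → f/5 → f/4.5 → f/4 → f/3.5 → f/3.2.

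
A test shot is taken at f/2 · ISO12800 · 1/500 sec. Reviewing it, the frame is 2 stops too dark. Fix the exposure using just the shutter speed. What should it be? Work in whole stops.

Underexposed by 2 stops → need 2 stops brighter.
Shutter speed: 1/500 → 1/250 → 1/125.

1/125s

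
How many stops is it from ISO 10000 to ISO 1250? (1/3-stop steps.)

10000 → 8000 → 6400 → 5000 → 4000 → 3200 → 2500 → 2000 → 1600 → 1250 — count the steps: 9 third-stops = 3 stops.

3 stops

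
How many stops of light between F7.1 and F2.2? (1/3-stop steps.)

3 1/3 stops

f/7.1 → f/6.3 → f/5.6 → f/5 → f/4.5 → f/4 → f/3.5 → f/3.2 → f/2.8 → f/2.5 → f/2.2 — count the steps: 10 third-stops = 3 1/3 stops.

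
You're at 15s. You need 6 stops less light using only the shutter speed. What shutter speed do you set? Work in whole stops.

1/4s

Shutter speed: 15 → 8 → 4 → 2 → 1 → 1/2 → 1/4 — 6 stops faster (darker).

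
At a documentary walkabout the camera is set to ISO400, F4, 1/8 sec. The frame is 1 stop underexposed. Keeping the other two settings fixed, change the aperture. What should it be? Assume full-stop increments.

Underexposed by 1 stop → need 1 stop brighter.
Aperture: f/4 → f/2.8.

f/2.8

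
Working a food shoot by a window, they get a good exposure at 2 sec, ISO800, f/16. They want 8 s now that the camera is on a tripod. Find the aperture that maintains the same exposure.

f/32

Shutter speed: 2 → 4 → 8 — 2 stops slower (brighter).
Need 2 stops darker from the aperture: f/16 → f/22 → f/32.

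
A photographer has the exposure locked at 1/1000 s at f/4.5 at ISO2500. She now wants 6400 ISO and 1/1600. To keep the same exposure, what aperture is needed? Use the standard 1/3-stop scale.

f/5.6

ISO: 2500 → 3200 → 4000 → 5000 → 6400 — 1 1/3 stops raised (brighter).
Shutter speed: 1/1000 → 1/1250 → 1/1600 — 2/3 stop faster (darker).
Net change so far: 2/3 stop brighter. Offset with the aperture: f/4.5 → f/5 → f/5.6.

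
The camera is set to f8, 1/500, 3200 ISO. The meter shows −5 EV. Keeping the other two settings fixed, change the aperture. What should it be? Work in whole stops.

f/1.4

Underexposed by 5 stops → need 5 stops brighter.
Aperture: f/8 → f/5.6 → f/4 → f/2.8 → f/2 → f/1.4.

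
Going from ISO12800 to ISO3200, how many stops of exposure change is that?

2 stops

12800 → 6400 → 3200 — count the steps: 2 stops.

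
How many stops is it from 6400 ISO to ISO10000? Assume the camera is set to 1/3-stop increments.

6400 → 8000 → 10000 — count the steps: 2 third-stops = 2/3 stop.

2/3 stop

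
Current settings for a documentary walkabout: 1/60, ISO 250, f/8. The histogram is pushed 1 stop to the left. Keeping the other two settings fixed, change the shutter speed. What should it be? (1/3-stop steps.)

1/30s

Underexposed by 1 stop → need 1 stop brighter.
Shutter speed: 1/60 → 1/50 → 1/40 → 1/30.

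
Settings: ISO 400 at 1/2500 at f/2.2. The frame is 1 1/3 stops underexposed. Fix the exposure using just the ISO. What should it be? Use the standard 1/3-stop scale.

ISO 1000

Underexposed by 1 1/3 stops → need 1 1/3 stops brighter.
ISO: 400 → 500 → 640 → 800 → 1000.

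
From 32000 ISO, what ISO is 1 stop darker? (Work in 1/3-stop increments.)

ISO 16000

ISO: 32000 → 25600 → 20000 → 16000 — 1 stop dropped (darker).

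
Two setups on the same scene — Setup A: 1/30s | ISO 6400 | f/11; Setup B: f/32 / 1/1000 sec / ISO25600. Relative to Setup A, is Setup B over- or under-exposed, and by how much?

Aperture: f/11 → f/16 → f/22 → f/32 — 3 stops stopped down (darker).
Shutter speed: 1/30 → 1/60 → 1/125 → 1/250 → 1/500 → 1/1000 — 5 stops faster (darker).
ISO: 6400 → 12800 → 25600 — 2 stops higher (brighter).
Net: −3 −5 +2 = −6 stops.

6 stops darker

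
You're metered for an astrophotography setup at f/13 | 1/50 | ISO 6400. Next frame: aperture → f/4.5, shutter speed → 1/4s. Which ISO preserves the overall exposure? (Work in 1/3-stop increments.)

ISO 64

Aperture: f/13 → f/11 → f/10 → f/9 → f/8 → f/7.1 → f/6.3 → f/5.6 → f/5 → f/4.5 — 3 stops wider (brighter).
Shutter speed: 1/50 → 1/40 → 1/30 → 1/25 → 1/20 → 1/15 → 1/13 → 1/10 → 1/8 → 1/6 → 1/5 → 1/4 — 3 2/3 stops slower (brighter).
Net change so far: 6 2/3 stops brighter. Offset with the ISO: 6400 → 5000 → 4000 → 3200 → 2500 → 2000 → 1600 → 1250 → 1000 → 800 → 640 → 500 → 400 → 320 → 250 → 200 → 160 → 125 → 100 → 80 → 64.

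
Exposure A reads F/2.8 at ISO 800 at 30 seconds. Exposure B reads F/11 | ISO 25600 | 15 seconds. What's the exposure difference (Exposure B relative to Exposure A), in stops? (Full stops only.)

Aperture: f/2.8 → f/4 → f/5.6 → f/8 → f/11 — 4 stops stopped down (darker).
Shutter speed: 30 → 15 — 1 stop faster (darker).
ISO: 800 → 1600 → 3200 → 6400 → 12800 → 25600 — 5 stops higher (brighter).
Net: −4 −1 +5 = 0 stops.

same exposure (0 stops)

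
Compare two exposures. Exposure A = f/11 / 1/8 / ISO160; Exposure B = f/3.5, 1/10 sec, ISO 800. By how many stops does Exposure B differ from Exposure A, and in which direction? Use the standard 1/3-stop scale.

Aperture: f/11 → f/10 → f/9 → f/8 → f/7.1 → f/6.3 → f/5.6 → f/5 → f/4.5 → f/4 → f/3.5 — 3 1/3 stops larger aperture (brighter).
Shutter speed: 1/8 → 1/10 — 1/3 stop shorter (darker).
ISO: 160 → 200 → 250 → 320 → 400 → 500 → 640 → 800 — 2 1/3 stops higher (brighter).
Net: +3 1/3 −1/3 +2 1/3 = +5 1/3 stops.

5 1/3 stops brighter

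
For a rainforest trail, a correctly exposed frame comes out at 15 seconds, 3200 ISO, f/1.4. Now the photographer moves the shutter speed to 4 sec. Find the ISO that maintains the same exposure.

ISO 12800

Shutter speed: 15 → 8 → 4 — 2 stops faster (darker).
Need 2 stops brighter from the ISO: 3200 → 6400 → 12800.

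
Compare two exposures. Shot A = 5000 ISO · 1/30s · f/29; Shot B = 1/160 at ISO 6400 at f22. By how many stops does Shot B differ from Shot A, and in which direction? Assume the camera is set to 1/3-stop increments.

1 1/3 stops darker

Aperture: f/29 → f/25 → f/22 — 2/3 stop larger aperture (brighter).
Shutter speed: 1/30 → 1/40 → 1/50 → 1/60 → 1/80 → 1/100 → 1/125 → 1/160 — 2 1/3 stops shorter (darker).
ISO: 5000 → 6400 — 1/3 stop higher (brighter).
Net: +2/3 −2 1/3 +1/3 = −1 1/3 stops.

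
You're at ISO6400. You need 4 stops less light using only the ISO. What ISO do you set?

ISO 400

ISO: 6400 → 3200 → 1600 → 800 → 400 — 4 stops dropped (darker).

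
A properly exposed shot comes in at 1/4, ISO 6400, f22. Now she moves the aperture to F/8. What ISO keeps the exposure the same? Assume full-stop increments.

ISO 800

Aperture: f/22 → f/16 → f/11 → f/8 — 3 stops wider (brighter).
Need 3 stops darker from the ISO: 6400 → 3200 → 1600 → 800.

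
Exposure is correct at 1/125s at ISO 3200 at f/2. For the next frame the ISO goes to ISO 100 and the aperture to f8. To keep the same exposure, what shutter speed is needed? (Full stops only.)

4 s

ISO: 3200 → 1600 → 800 → 400 → 200 → 100 — 5 stops dropped (darker).
Aperture: f/2 → f/2.8 → f/4 → f/5.6 → f/8 — 4 stops stopped down (darker).
Net change so far: 9 stops darker. Offset with the shutter speed: 1/125 → 1/60 → 1/30 → 1/15 → 1/8 → 1/4 → 1/2 → 1 → 2 → 4.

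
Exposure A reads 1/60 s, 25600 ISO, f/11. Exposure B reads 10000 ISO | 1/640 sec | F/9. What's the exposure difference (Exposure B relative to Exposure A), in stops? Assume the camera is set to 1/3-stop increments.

Aperture: f/11 → f/10 → f/9 — 2/3 stop larger aperture (brighter).
Shutter speed: 1/60 → 1/80 → 1/100 → 1/125 → 1/160 → 1/200 → 1/250 → 1/320 → 1/400 → 1/500 → 1/640 — 3 1/3 stops shorter (darker).
ISO: 25600 → 20000 → 16000 → 12800 → 10000 — 1 1/3 stops lower (darker).
Net: +2/3 −3 1/3 −1 1/3 = −4 stops.

4 stops darker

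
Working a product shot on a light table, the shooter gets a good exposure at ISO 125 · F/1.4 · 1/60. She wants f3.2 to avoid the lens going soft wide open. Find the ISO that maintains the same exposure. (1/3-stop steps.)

ISO 640

Aperture: f/1.4 → f/1.6 → f/1.8 → f/2 → f/2.2 → f/2.5 → f/2.8 → f/3.2 — 2 1/3 stops narrower (darker).
Need 2 1/3 stops brighter from the ISO: 125 → 160 → 200 → 250 → 320 → 400 → 500 → 640.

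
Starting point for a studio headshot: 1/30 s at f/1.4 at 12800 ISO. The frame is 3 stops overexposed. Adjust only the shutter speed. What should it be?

Overexposed by 3 stops → need 3 stops darker.
Shutter speed: 1/30 → 1/60 → 1/125 → 1/250.

1/250s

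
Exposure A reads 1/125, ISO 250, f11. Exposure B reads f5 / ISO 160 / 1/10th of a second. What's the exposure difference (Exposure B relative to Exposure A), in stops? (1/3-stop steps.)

5 1/3 stops brighter

Aperture: f/11 → f/10 → f/9 → f/8 → f/7.1 → f/6.3 → f/5.6 → f/5 — 2 1/3 stops wider (brighter).
Shutter speed: 1/125 → 1/100 → 1/80 → 1/60 → 1/50 → 1/40 → 1/30 → 1/25 → 1/20 → 1/15 → 1/13 → 1/10 — 3 2/3 stops longer (brighter).
ISO: 250 → 200 → 160 — 2/3 stop lower (darker).
Net: +2 1/3 +3 2/3 −2/3 = +5 1/3 stops.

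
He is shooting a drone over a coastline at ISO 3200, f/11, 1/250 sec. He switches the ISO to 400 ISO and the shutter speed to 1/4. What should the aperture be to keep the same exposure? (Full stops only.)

f/32

ISO: 3200 → 1600 → 800 → 400 — 3 stops lower (darker).
Shutter speed: 1/250 → 1/125 → 1/60 → 1/30 → 1/15 → 1/8 → 1/4 — 6 stops longer (brighter).
Net change so far: 3 stops brighter. Offset with the aperture: f/11 → f/16 → f/22 → f/32.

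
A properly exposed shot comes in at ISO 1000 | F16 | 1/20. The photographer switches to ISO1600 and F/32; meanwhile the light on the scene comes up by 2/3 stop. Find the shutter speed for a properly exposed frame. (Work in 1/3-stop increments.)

Scene light: 2/3 stop brighter.
ISO: 1000 → 1250 → 1600 — 2/3 stop higher (brighter).
Aperture: f/16 → f/18 → f/20 → f/22 → f/25 → f/29 → f/32 — 2 stops stopped down (darker).
Net so far: 2/3 stop darker. Shutter speed: 1/20 → 1/15 → 1/13.

1/13s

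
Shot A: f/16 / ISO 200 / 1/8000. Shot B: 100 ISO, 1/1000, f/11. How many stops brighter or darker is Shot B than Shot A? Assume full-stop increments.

Aperture: f/16 → f/11 — 1 stop wider (brighter).
Shutter speed: 1/8000 → 1/4000 → 1/2000 → 1/1000 — 3 stops longer (brighter).
ISO: 200 → 100 — 1 stop lower (darker).
Net: +1 +3 −1 = +3 stops.

3 stops brighter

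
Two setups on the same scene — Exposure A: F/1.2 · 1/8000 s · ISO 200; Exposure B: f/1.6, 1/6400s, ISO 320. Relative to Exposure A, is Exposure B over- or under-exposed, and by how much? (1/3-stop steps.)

Aperture: f/1.2 → f/1.4 → f/1.6 — 2/3 stop narrower (darker).
Shutter speed: 1/8000 → 1/6400 — 1/3 stop slower (brighter).
ISO: 200 → 250 → 320 — 2/3 stop higher (brighter).
Net: −2/3 +1/3 +2/3 = +1/3 stops.

1/3 stop brighter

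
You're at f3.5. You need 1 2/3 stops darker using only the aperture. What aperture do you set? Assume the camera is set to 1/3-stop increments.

f/6.3

Aperture: f/3.5 → f/4 → f/4.5 → f/5 → f/5.6 → f/6.3 — 1 2/3 stops stopped down (darker).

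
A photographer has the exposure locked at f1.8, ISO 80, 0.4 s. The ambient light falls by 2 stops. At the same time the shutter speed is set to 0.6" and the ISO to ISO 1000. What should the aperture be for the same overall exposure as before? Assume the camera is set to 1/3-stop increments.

Scene light: 2 stops darker.
Shutter speed: 0.4 → 0.5 → 0.6 — 2/3 stop slower (brighter).
ISO: 80 → 100 → 125 → 160 → 200 → 250 → 320 → 400 → 500 → 640 → 800 → 1000 — 3 2/3 stops higher (brighter).
Net so far: 2 1/3 stops brighter. Aperture: f/1.8 → f/2 → f/2.2 → f/2.5 → f/2.8 → f/3.2 → f/3.5 → f/4.

f/4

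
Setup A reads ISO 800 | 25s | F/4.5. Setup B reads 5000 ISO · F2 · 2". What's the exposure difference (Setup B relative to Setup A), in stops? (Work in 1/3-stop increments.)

Aperture: f/4.5 → f/4 → f/3.5 → f/3.2 → f/2.8 → f/2.5 → f/2.2 → f/2 — 2 1/3 stops larger aperture (brighter).
Shutter speed: 25 → 20 → 15 → 13 → 10 → 8 → 6 → 5 → 4 → 3.2 → 2.5 → 2 — 3 2/3 stops faster (darker).
ISO: 800 → 1000 → 1250 → 1600 → 2000 → 2500 → 3200 → 4000 → 5000 — 2 2/3 stops higher (brighter).
Net: +2 1/3 −3 2/3 +2 2/3 = +1 1/3 stops.

1 1/3 stops brighter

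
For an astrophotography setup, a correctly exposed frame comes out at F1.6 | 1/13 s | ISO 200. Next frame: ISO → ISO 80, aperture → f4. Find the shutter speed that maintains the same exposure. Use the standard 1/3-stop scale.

1.3 s

ISO: 200 → 160 → 125 → 100 → 80 — 1 1/3 stops dropped (darker).
Aperture: f/1.6 → f/1.8 → f/2 → f/2.2 → f/2.5 → f/2.8 → f/3.2 → f/3.5 → f/4 — 2 2/3 stops smaller aperture (darker).
Net change so far: 4 stops darker. Offset with the shutter speed: 1/13 → 1/10 → 1/8 → 1/6 → 1/5 → 1/4 → 0.3 → 0.4 → 0.5 → 0.6 → 0.8 → 1 → 1.3.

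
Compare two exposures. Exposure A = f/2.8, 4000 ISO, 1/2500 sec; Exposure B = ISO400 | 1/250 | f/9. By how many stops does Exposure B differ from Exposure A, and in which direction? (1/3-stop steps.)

3 1/3 stops darker

Aperture: f/2.8 → f/3.2 → f/3.5 → f/4 → f/4.5 → f/5 → f/5.6 → f/6.3 → f/7.1 → f/8 → f/9 — 3 1/3 stops stopped down (darker).
Shutter speed: 1/2500 → 1/2000 → 1/1600 → 1/1250 → 1/1000 → 1/800 → 1/640 → 1/500 → 1/400 → 1/320 → 1/250 — 3 1/3 stops longer (brighter).
ISO: 4000 → 3200 → 2500 → 2000 → 1600 → 1250 → 1000 → 800 → 640 → 500 → 400 — 3 1/3 stops lower (darker).
Net: −3 1/3 +3 1/3 −3 1/3 = −3 1/3 stops.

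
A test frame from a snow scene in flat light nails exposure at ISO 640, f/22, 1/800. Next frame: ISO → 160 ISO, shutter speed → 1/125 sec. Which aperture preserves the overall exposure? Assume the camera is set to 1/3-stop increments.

ISO: 640 → 500 → 400 → 320 → 250 → 200 → 160 — 2 stops lower (darker).
Shutter speed: 1/800 → 1/640 → 1/500 → 1/400 → 1/320 → 1/250 → 1/200 → 1/160 → 1/125 — 2 2/3 stops longer (brighter).
Net change so far: 2/3 stop brighter. Offset with the aperture: f/22 → f/25 → f/29.

f/29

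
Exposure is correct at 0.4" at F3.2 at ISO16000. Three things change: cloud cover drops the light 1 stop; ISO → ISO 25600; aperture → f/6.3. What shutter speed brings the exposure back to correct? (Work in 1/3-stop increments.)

Scene light: 1 stop darker.
ISO: 16000 → 20000 → 25600 — 2/3 stop raised (brighter).
Aperture: f/3.2 → f/3.5 → f/4 → f/4.5 → f/5 → f/5.6 → f/6.3 — 2 stops narrower (darker).
Net so far: 2 1/3 stops darker. Shutter speed: 0.4 → 0.5 → 0.6 → 0.8 → 1 → 1.3 → 1.6 → 2.

2 s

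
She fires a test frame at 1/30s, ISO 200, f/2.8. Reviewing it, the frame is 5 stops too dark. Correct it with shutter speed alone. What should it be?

Underexposed by 5 stops → need 5 stops brighter.
Shutter speed: 1/30 → 1/15 → 1/8 → 1/4 → 1/2 → 1.

1 s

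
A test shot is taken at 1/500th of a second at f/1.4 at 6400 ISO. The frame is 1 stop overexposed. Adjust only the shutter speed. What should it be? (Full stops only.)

1/1000s

Overexposed by 1 stop → need 1 stop darker.
Shutter speed: 1/500 → 1/1000.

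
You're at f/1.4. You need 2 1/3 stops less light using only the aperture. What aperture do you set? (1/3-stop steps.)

Aperture: f/1.4 → f/1.6 → f/1.8 → f/2 → f/2.2 → f/2.5 → f/2.8 → f/3.2 — 2 1/3 stops stopped down (darker).

f/3.2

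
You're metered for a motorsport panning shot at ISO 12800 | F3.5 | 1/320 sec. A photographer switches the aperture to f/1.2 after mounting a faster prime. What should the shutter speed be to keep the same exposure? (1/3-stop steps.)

Aperture: f/3.5 → f/3.2 → f/2.8 → f/2.5 → f/2.2 → f/2 → f/1.8 → f/1.6 → f/1.4 → f/1.2 — 3 stops opened up (brighter).
Need 3 stops darker from the shutter speed: 1/320 → 1/400 → 1/500 → 1/640 → 1/800 → 1/1000 → 1/1250 → 1/1600 → 1/2000 → 1/2500.

1/2500s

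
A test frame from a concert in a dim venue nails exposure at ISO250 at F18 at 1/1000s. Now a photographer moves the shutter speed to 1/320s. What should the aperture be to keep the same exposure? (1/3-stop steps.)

f/32

Shutter speed: 1/1000 → 1/800 → 1/640 → 1/500 → 1/400 → 1/320 — 1 2/3 stops slower (brighter).
Need 1 2/3 stops darker from the aperture: f/18 → f/20 → f/22 → f/25 → f/29 → f/32.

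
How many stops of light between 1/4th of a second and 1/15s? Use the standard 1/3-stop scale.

1/4 → 1/5 → 1/6 → 1/8 → 1/10 → 1/13 → 1/15 — count the steps: 6 third-stops = 2 stops.

2 stops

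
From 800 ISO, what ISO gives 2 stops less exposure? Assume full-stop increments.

ISO: 800 → 400 → 200 — 2 stops dropped (darker).

ISO 200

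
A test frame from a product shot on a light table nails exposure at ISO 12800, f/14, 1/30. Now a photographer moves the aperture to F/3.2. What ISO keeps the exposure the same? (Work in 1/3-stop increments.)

ISO 640

Aperture: f/14 → f/13 → f/11 → f/10 → f/9 → f/8 → f/7.1 → f/6.3 → f/5.6 → f/5 → f/4.5 → f/4 → f/3.5 → f/3.2 — 4 1/3 stops wider (brighter).
Need 4 1/3 stops darker from the ISO: 12800 → 10000 → 8000 → 6400 → 5000 → 4000 → 3200 → 2500 → 2000 → 1600 → 1250 → 1000 → 800 → 640.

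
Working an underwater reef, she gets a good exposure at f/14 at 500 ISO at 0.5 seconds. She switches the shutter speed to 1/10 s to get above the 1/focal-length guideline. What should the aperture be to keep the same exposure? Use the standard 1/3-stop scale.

f/6.3

Shutter speed: 0.5 → 0.4 → 0.3 → 1/4 → 1/5 → 1/6 → 1/8 → 1/10 — 2 1/3 stops shorter (darker).
Need 2 1/3 stops brighter from the aperture: f/14 → f/13 → f/11 → f/10 → f/9 → f/8 → f/7.1 → f/6.3.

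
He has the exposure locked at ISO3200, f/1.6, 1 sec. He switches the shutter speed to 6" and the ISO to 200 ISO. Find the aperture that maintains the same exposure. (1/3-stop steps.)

f/1.0

Shutter speed: 1 → 1.3 → 1.6 → 2 → 2.5 → 3.2 → 4 → 5 → 6 — 2 2/3 stops slower (brighter).
ISO: 3200 → 2500 → 2000 → 1600 → 1250 → 1000 → 800 → 640 → 500 → 400 → 320 → 250 → 200 — 4 stops dropped (darker).
Net change so far: 1 1/3 stops darker. Offset with the aperture: f/1.6 → f/1.4 → f/1.2 → f/1.1 → f/1.0.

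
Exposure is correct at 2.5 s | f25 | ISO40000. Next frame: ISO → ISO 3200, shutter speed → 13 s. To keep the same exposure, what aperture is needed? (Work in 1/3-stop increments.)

f/16

ISO: 40000 → 32000 → 25600 → 20000 → 16000 → 12800 → 10000 → 8000 → 6400 → 5000 → 4000 → 3200 — 3 2/3 stops lower (darker).
Shutter speed: 2.5 → 3.2 → 4 → 5 → 6 → 8 → 10 → 13 — 2 1/3 stops longer (brighter).
Net change so far: 1 1/3 stops darker. Offset with the aperture: f/25 → f/22 → f/20 → f/18 → f/16.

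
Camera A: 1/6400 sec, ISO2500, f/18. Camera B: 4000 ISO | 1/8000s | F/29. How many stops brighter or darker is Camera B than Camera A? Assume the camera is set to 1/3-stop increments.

Aperture: f/18 → f/20 → f/22 → f/25 → f/29 — 1 1/3 stops smaller aperture (darker).
Shutter speed: 1/6400 → 1/8000 — 1/3 stop faster (darker).
ISO: 2500 → 3200 → 4000 — 2/3 stop raised (brighter).
Net: −1 1/3 −1/3 +2/3 = −1 stop.

1 stop darker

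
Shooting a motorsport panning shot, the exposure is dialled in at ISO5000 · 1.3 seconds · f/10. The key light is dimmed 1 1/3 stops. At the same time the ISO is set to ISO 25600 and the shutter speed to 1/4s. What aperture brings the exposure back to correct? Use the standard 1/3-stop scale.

f/6.3

Scene light: 1 1/3 stops darker.
ISO: 5000 → 6400 → 8000 → 10000 → 12800 → 16000 → 20000 → 25600 — 2 1/3 stops raised (brighter).
Shutter speed: 1.3 → 1 → 0.8 → 0.6 → 0.5 → 0.4 → 0.3 → 1/4 — 2 1/3 stops faster (darker).
Net so far: 1 1/3 stops darker. Aperture: f/10 → f/9 → f/8 → f/7.1 → f/6.3.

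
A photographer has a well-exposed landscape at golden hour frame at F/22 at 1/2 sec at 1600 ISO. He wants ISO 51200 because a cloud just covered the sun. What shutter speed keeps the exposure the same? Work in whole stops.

1/60s

ISO: 1600 → 3200 → 6400 → 12800 → 25600 → 51200 — 5 stops higher (brighter).
Need 5 stops darker from the shutter speed: 1/2 → 1/4 → 1/8 → 1/15 → 1/30 → 1/60.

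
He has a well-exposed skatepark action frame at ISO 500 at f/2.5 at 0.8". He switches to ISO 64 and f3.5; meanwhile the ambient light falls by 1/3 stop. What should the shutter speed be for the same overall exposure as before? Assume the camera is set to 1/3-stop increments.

Scene light: 1/3 stop darker.
ISO: 500 → 400 → 320 → 250 → 200 → 160 → 125 → 100 → 80 → 64 — 3 stops lower (darker).
Aperture: f/2.5 → f/2.8 → f/3.2 → f/3.5 — 1 stop smaller aperture (darker).
Net so far: 4 1/3 stops darker. Shutter speed: 0.8 → 1 → 1.3 → 1.6 → 2 → 2.5 → 3.2 → 4 → 5 → 6 → 8 → 10 → 13 → 15.

15 s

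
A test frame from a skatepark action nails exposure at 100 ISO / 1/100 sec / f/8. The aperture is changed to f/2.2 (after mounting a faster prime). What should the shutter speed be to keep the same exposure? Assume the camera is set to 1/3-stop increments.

Aperture: f/8 → f/7.1 → f/6.3 → f/5.6 → f/5 → f/4.5 → f/4 → f/3.5 → f/3.2 → f/2.8 → f/2.5 → f/2.2 — 3 2/3 stops larger aperture (brighter).
Need 3 2/3 stops darker from the shutter speed: 1/100 → 1/125 → 1/160 → 1/200 → 1/250 → 1/320 → 1/400 → 1/500 → 1/640 → 1/800 → 1/1000 → 1/1250.

1/1250s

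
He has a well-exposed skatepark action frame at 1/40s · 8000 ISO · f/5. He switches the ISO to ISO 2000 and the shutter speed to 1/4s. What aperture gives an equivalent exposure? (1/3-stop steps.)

ISO: 8000 → 6400 → 5000 → 4000 → 3200 → 2500 → 2000 — 2 stops lower (darker).
Shutter speed: 1/40 → 1/30 → 1/25 → 1/20 → 1/15 → 1/13 → 1/10 → 1/8 → 1/6 → 1/5 → 1/4 — 3 1/3 stops slower (brighter).
Net change so far: 1 1/3 stops brighter. Offset with the aperture: f/5 → f/5.6 → f/6.3 → f/7.1 → f/8.

f/8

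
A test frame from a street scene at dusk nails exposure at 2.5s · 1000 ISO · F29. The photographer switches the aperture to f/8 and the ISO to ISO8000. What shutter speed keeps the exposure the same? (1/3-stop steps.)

1/40s

Aperture: f/29 → f/25 → f/22 → f/20 → f/18 → f/16 → f/14 → f/13 → f/11 → f/10 → f/9 → f/8 — 3 2/3 stops opened up (brighter).
ISO: 1000 → 1250 → 1600 → 2000 → 2500 → 3200 → 4000 → 5000 → 6400 → 8000 — 3 stops raised (brighter).
Net change so far: 6 2/3 stops brighter. Offset with the shutter speed: 2.5 → 2 → 1.6 → 1.3 → 1 → 0.8 → 0.6 → 0.5 → 0.4 → 0.3 → 1/4 → 1/5 → 1/6 → 1/8 → 1/10 → 1/13 → 1/15 → 1/20 → 1/25 → 1/30 → 1/40.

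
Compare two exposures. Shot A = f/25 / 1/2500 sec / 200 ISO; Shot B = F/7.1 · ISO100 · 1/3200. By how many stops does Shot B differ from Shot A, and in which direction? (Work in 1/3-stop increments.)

2 1/3 stops brighter

Aperture: f/25 → f/22 → f/20 → f/18 → f/16 → f/14 → f/13 → f/11 → f/10 → f/9 → f/8 → f/7.1 — 3 2/3 stops larger aperture (brighter).
Shutter speed: 1/2500 → 1/3200 — 1/3 stop faster (darker).
ISO: 200 → 160 → 125 → 100 — 1 stop dropped (darker).
Net: +3 2/3 −1/3 −1 = +2 1/3 stops.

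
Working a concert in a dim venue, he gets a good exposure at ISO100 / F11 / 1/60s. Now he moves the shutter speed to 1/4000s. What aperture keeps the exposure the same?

Shutter speed: 1/60 → 1/125 → 1/250 → 1/500 → 1/1000 → 1/2000 → 1/4000 — 6 stops faster (darker).
Need 6 stops brighter from the aperture: f/11 → f/8 → f/5.6 → f/4 → f/2.8 → f/2 → f/1.4.

f/1.4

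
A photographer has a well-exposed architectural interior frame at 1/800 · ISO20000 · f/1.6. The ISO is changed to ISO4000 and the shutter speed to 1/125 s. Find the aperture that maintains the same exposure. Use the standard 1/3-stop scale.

ISO: 20000 → 16000 → 12800 → 10000 → 8000 → 6400 → 5000 → 4000 — 2 1/3 stops dropped (darker).
Shutter speed: 1/800 → 1/640 → 1/500 → 1/400 → 1/320 → 1/250 → 1/200 → 1/160 → 1/125 — 2 2/3 stops longer (brighter).
Net change so far: 1/3 stop brighter. Offset with the aperture: f/1.6 → f/1.8.

f/1.8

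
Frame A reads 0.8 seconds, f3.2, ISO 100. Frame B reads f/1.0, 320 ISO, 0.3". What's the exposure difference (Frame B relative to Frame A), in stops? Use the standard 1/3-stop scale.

3 2/3 stops brighter

Aperture: f/3.2 → f/2.8 → f/2.5 → f/2.2 → f/2 → f/1.8 → f/1.6 → f/1.4 → f/1.2 → f/1.1 → f/1.0 — 3 1/3 stops wider (brighter).
Shutter speed: 0.8 → 0.6 → 0.5 → 0.4 → 0.3 — 1 1/3 stops shorter (darker).
ISO: 100 → 125 → 160 → 200 → 250 → 320 — 1 2/3 stops higher (brighter).
Net: +3 1/3 −1 1/3 +1 2/3 = +3 2/3 stops.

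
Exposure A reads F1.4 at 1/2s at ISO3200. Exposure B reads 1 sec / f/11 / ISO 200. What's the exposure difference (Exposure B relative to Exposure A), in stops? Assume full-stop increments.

Aperture: f/1.4 → f/2 → f/2.8 → f/4 → f/5.6 → f/8 → f/11 — 6 stops stopped down (darker).
Shutter speed: 1/2 → 1 — 1 stop slower (brighter).
ISO: 3200 → 1600 → 800 → 400 → 200 — 4 stops lower (darker).
Net: −6 +1 −4 = −9 stops.

9 stops darker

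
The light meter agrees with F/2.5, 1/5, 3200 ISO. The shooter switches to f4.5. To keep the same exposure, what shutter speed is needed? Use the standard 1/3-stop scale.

0.6 s

Aperture: f/2.5 → f/2.8 → f/3.2 → f/3.5 → f/4 → f/4.5 — 1 2/3 stops narrower (darker).
Need 1 2/3 stops brighter from the shutter speed: 1/5 → 1/4 → 0.3 → 0.4 → 0.5 → 0.6.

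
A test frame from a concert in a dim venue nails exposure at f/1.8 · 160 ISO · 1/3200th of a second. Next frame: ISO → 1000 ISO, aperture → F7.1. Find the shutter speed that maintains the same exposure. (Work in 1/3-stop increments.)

1/1250s

ISO: 160 → 200 → 250 → 320 → 400 → 500 → 640 → 800 → 1000 — 2 2/3 stops higher (brighter).
Aperture: f/1.8 → f/2 → f/2.2 → f/2.5 → f/2.8 → f/3.2 → f/3.5 → f/4 → f/4.5 → f/5 → f/5.6 → f/6.3 → f/7.1 — 4 stops narrower (darker).
Net change so far: 1 1/3 stops darker. Offset with the shutter speed: 1/3200 → 1/2500 → 1/2000 → 1/1600 → 1/1250.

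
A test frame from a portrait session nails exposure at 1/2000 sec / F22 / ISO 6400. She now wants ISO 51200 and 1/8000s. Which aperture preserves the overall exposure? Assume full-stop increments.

f/32

ISO: 6400 → 12800 → 25600 → 51200 — 3 stops higher (brighter).
Shutter speed: 1/2000 → 1/4000 → 1/8000 — 2 stops shorter (darker).
Net change so far: 1 stop brighter. Offset with the aperture: f/22 → f/32.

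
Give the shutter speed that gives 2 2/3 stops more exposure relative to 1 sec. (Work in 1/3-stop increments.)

6 s

Shutter speed: 1 → 1.3 → 1.6 → 2 → 2.5 → 3.2 → 4 → 5 → 6 — 2 2/3 stops longer (brighter).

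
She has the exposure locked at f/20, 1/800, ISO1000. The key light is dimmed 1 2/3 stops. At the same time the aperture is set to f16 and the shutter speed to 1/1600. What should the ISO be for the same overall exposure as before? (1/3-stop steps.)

Scene light: 1 2/3 stops darker.
Aperture: f/20 → f/18 → f/16 — 2/3 stop larger aperture (brighter).
Shutter speed: 1/800 → 1/1000 → 1/1250 → 1/1600 — 1 stop faster (darker).
Net so far: 2 stops darker. ISO: 1000 → 1250 → 1600 → 2000 → 2500 → 3200 → 4000.

ISO 4000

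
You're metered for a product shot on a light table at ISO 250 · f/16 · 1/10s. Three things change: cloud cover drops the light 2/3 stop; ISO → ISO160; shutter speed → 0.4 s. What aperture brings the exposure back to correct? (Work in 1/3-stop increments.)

f/20

Scene light: 2/3 stop darker.
ISO: 250 → 200 → 160 — 2/3 stop dropped (darker).
Shutter speed: 1/10 → 1/8 → 1/6 → 1/5 → 1/4 → 0.3 → 0.4 — 2 stops slower (brighter).
Net so far: 2/3 stop brighter. Aperture: f/16 → f/18 → f/20.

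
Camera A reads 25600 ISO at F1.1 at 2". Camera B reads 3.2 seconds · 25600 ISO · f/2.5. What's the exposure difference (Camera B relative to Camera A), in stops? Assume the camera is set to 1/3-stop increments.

Aperture: f/1.1 → f/1.2 → f/1.4 → f/1.6 → f/1.8 → f/2 → f/2.2 → f/2.5 — 2 1/3 stops stopped down (darker).
Shutter speed: 2 → 2.5 → 3.2 — 2/3 stop longer (brighter).
ISO: unchanged.
Net: −2 1/3 +2/3 = −1 2/3 stops.

1 2/3 stops darker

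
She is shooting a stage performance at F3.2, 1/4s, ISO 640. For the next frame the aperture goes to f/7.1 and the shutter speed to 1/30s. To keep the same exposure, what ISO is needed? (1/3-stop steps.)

ISO 25600

Aperture: f/3.2 → f/3.5 → f/4 → f/4.5 → f/5 → f/5.6 → f/6.3 → f/7.1 — 2 1/3 stops stopped down (darker).
Shutter speed: 1/4 → 1/5 → 1/6 → 1/8 → 1/10 → 1/13 → 1/15 → 1/20 → 1/25 → 1/30 — 3 stops faster (darker).
Net change so far: 5 1/3 stops darker. Offset with the ISO: 640 → 800 → 1000 → 1250 → 1600 → 2000 → 2500 → 3200 → 4000 → 5000 → 6400 → 8000 → 10000 → 12800 → 16000 → 20000 → 25600.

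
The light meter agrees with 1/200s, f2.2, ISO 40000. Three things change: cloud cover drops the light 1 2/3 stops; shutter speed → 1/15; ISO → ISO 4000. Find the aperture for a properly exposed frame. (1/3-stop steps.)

f/1.4

Scene light: 1 2/3 stops darker.
Shutter speed: 1/200 → 1/160 → 1/125 → 1/100 → 1/80 → 1/60 → 1/50 → 1/40 → 1/30 → 1/25 → 1/20 → 1/15 — 3 2/3 stops longer (brighter).
ISO: 40000 → 32000 → 25600 → 20000 → 16000 → 12800 → 10000 → 8000 → 6400 → 5000 → 4000 — 3 1/3 stops dropped (darker).
Net so far: 1 1/3 stops darker. Aperture: f/2.2 → f/2 → f/1.8 → f/1.6 → f/1.4.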